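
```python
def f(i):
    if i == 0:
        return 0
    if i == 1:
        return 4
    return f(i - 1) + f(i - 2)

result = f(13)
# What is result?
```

Build up from base cases: f(0)=0, f(1)=4, f(2)=4, f(3)=8, f(4)=12, f(5)=20, f(6)=32, ..., f(13)=932

Answer: 932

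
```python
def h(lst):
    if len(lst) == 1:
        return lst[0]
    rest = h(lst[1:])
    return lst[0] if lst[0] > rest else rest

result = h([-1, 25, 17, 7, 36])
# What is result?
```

Recursive max over [-1, 25, 17, 7, 36] = 36

Answer: 36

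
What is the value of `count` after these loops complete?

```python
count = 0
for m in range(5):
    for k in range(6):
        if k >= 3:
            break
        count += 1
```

Inner breaks at 3, outer runs 5 times
`count` takes the values: 0 → 1 → 2 → 3 → 4 → 5 → 6 → 7 → 8 → 9 → 10 → 11 → 12 → 13 → 14 → 15

Answer: 15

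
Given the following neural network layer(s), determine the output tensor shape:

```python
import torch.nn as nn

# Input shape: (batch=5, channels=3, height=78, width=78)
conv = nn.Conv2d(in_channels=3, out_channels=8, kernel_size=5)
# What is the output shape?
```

Input: (5, 3, 78, 78) -> Output: (5, 8, 74, 74)

Answer: (5, 8, 74, 74)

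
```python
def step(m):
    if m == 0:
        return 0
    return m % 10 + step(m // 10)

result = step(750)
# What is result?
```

Sum of digits of 750: 0 + 5 + 7 = 12

Answer: 12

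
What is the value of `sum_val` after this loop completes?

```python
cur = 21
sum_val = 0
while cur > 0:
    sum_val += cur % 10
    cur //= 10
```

Sum digits of 21
`sum_val` takes the values: 0 → 1 → 3

Answer: 3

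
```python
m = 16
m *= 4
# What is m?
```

Trace:
`m = 16` → m = 16
`m *= 4` → m = 64
So m = 64

Answer: 64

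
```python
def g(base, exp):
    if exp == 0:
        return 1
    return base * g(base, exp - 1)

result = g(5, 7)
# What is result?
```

g(5, 7) = 5 * 5 * 5 * 5 * 5 * 5 * 5 = 78125

Answer: 78125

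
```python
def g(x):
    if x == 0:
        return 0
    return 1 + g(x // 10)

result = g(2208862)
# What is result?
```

Count of digits of 2208862: 7

Answer: 7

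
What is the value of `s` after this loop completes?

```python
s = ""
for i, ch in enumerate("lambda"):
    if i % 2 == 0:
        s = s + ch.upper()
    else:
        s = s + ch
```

Uppercase even positions in 'lambda'
`s` takes the values: "" → "L" → "La" → "LaM" → "LaMb" → "LaMbD" → "LaMbDa"

Answer: "LaMbDa"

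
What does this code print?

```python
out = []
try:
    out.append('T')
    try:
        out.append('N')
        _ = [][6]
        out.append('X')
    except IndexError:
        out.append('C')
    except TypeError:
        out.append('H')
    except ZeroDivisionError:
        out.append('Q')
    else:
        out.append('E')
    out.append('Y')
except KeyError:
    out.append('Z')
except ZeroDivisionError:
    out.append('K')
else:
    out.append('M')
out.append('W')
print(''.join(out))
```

Execution trace: 'T' (try body) → 'N' (inner try body) → 'C' (inner except IndexError) → 'Y' (try body, no exception) → 'M' (else) → 'W' (after the try/except). Output: TNCYMW

Answer: TNCYMW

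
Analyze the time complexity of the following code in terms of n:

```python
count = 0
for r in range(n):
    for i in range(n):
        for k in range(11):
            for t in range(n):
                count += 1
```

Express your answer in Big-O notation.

Each loop level contributes: n × n × 1 × n. Multiplying the contributions gives O(n^3).

Answer: O(n^3)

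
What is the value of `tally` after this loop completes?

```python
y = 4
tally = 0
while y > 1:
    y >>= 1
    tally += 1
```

Count right shifts until 1
`tally` takes the values: 0 → 1 → 2

Answer: 2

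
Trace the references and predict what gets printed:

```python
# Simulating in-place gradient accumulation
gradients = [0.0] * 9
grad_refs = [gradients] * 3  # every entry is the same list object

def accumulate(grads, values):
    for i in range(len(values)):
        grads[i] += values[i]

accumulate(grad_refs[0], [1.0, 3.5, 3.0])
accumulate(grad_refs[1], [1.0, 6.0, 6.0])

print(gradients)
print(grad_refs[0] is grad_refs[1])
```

Key concept: gradient accumulation aliasing.
Step by step:
`gradients = [0.0] * 9` → gradients = [0.0, 0.0, 0.0, 0.0, 0.0, 0.0, 0.0, 0.0, 0.0]
`grad_refs = [gradients] * 3` → grad_refs = [[0.0, 0.0, 0.0, 0.0, 0.0, 0.0, 0.0, 0.0, 0.0], [0.0, 0.0, 0.0, 0.0, 0.0, 0.0, 0.0, 0.0, 0.0], [0.0, 0.0, 0.0, 0.0, 0.0, 0.0, 0.0, 0.0, 0.0]]
`accumulate(grad_refs[0], [1.0, 3.5, 3.0])` → gradients = [1.0, 3.5, 3.0, 0.0, 0.0, 0.0, 0.0, 0.0, 0.0]; grad_refs = [[1.0, 3.5, 3.0, 0.0, 0.0, 0.0, 0.0, 0.0, 0.0], [1.0, 3.5, 3.0, 0.0, 0.0, 0.0, 0.0, 0.0, 0.0], [1.0, 3.5, 3.0, 0.0, 0.0, 0.0, 0.0, 0.0, 0.0]]
`accumulate(grad_refs[1], [1.0, 6.0, 6.0])` → gradients = [2.0, 9.5, 9.0, 0.0, 0.0, 0.0, 0.0, 0.0, 0.0]; grad_refs = [[2.0, 9.5, 9.0, 0.0, 0.0, 0.0, 0.0, 0.0, 0.0], [2.0, 9.5, 9.0, 0.0, 0.0, 0.0, 0.0, 0.0, 0.0], [2.0, 9.5, 9.0, 0.0, 0.0, 0.0, 0.0, 0.0, 0.0]]
`print(gradients)` → prints [2.0, 9.5, 9.0, 0.0, 0.0, 0.0, 0.0, 0.0, 0.0]
`print(grad_refs[0] is grad_refs[1])` → prints True

Answer:
[2.0, 9.5, 9.0, 0.0, 0.0, 0.0, 0.0, 0.0, 0.0]
True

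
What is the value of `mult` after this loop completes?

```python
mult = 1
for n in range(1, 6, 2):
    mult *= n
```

Product of 1, 3, 5, ... up to 5
`mult` takes the values: 1 → 3 → 15

Answer: 15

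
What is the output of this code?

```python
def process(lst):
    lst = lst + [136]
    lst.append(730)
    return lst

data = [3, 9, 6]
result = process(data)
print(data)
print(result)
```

Key concept: rebinding parameter vs mutation.
Step by step:
`data = [3, 9, 6]` → data = [3, 9, 6]
`result = process(data)` → result = [3, 9, 6, 136, 730]
`print(data)` → prints [3, 9, 6]
`print(result)` → prints [3, 9, 6, 136, 730]

Answer:
[3, 9, 6]
[3, 9, 6, 136, 730]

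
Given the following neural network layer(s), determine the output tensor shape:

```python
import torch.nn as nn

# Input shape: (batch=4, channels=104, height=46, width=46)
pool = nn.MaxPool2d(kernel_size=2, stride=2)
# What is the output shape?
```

Input: (4, 104, 46, 46) -> Output: (4, 104, 23, 23)

Answer: (4, 104, 23, 23)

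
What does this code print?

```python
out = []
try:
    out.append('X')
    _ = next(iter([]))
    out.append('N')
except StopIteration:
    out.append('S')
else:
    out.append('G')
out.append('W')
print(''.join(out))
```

Execution trace: 'X' (try body) → 'S' (except StopIteration) → 'W' (after the try/except). Output: XSW

Answer: XSW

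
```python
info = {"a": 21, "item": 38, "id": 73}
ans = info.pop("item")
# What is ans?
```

Trace:
`info = {"a": 21, "item": 38, "id": 73}` → info = {'a': 21, 'item': 38, 'id': 73}
`ans = info.pop("item")` → info = {'a': 21, 'id': 73}; ans = 38
So ans = 38

Answer: 38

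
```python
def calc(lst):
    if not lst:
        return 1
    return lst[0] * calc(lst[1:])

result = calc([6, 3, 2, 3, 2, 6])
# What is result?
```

Product over [6, 3, 2, 3, 2, 6] = 6 * 3 * 2 * 3 * 2 * 6 = 1296

Answer: 1296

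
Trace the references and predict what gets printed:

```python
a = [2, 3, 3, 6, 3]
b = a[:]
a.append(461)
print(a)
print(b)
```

Key concept: slice [:] creates copy.
Step by step:
`a = [2, 3, 3, 6, 3]` → a = [2, 3, 3, 6, 3]
`b = a[:]` → b = [2, 3, 3, 6, 3]
`a.append(461)` → a = [2, 3, 3, 6, 3, 461]
`print(a)` → prints [2, 3, 3, 6, 3, 461]
`print(b)` → prints [2, 3, 3, 6, 3]

Answer:
[2, 3, 3, 6, 3, 461]
[2, 3, 3, 6, 3]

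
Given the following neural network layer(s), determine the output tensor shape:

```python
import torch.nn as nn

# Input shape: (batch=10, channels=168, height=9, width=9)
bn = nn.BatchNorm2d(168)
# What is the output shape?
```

Input: (10, 168, 9, 9) -> Output: (10, 168, 9, 9)

Answer: (10, 168, 9, 9)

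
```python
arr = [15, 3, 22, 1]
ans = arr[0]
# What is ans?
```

Trace:
`arr = [15, 3, 22, 1]` → arr = [15, 3, 22, 1]
`ans = arr[0]` → ans = 15
So ans = 15

Answer: 15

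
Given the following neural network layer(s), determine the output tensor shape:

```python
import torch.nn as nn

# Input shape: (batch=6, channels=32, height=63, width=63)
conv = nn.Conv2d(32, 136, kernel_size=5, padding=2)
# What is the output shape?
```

Input: (6, 32, 63, 63) -> Output: (6, 136, 63, 63)

Answer: (6, 136, 63, 63)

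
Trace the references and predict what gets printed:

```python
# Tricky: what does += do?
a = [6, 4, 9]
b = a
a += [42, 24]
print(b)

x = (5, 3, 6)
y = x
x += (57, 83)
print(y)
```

Key concept: += behavior differs for mutable vs immutable.
Step by step:
`a = [6, 4, 9]` → a = [6, 4, 9]
`b = a` → b = [6, 4, 9] (same object as a)
`a += [42, 24]` → a = [6, 4, 9, 42, 24] (same object as b); b = [6, 4, 9, 42, 24] (same object as a)
`print(b)` → prints [6, 4, 9, 42, 24]
`x = (5, 3, 6)` → x = (5, 3, 6)
`y = x` → y = (5, 3, 6)
`x += (57, 83)` → x = (5, 3, 6, 57, 83)
`print(y)` → prints (5, 3, 6)

Answer:
[6, 4, 9, 42, 24]
(5, 3, 6)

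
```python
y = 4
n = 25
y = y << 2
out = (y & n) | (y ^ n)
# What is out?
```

Trace:
`y = 4` → y = 4
`n = 25` → n = 25
`y = y << 2` → y = 16
`out = (y & n) | (y ^ n)` → out = 25
So out = 25

Answer: 25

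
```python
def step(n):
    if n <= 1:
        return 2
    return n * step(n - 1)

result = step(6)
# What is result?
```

step(6) = 6 * 5 * 4 * 3 * 2 * 2 = 1440

Answer: 1440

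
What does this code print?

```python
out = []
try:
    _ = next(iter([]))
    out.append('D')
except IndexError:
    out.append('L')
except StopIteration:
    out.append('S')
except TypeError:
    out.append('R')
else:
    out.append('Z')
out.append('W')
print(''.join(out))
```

Execution trace: 'S' (except StopIteration) → 'W' (after the try/except). Output: SW

Answer: SW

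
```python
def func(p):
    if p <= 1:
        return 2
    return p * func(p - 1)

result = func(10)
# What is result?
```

func(10) = 10 * 9 * 8 * 7 * 6 * 5 * 4 * 3 * 2 * 2 = 7257600

Answer: 7257600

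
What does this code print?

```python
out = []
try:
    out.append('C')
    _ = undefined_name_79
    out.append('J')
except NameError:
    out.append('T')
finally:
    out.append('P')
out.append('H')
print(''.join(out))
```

Execution trace: 'C' (try body) → 'T' (except NameError) → 'P' (finally) → 'H' (after the try/except). Output: CTPH

Answer: CTPH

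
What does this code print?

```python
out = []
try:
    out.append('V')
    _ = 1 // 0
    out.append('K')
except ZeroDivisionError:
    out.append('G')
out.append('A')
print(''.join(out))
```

Execution trace: 'V' (try body) → 'G' (except ZeroDivisionError) → 'A' (after the try/except). Output: VGA

Answer: VGA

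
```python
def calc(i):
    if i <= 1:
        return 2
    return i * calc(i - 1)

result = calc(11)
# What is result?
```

calc(11) = 11 * 10 * 9 * 8 * 7 * 6 * 5 * 4 * 3 * 2 * 2 = 79833600

Answer: 79833600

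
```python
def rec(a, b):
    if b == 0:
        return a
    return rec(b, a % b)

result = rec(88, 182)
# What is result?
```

rec(88, 182) -> rec(182, 88) -> rec(88, 6) -> rec(6, 4) -> rec(4, 2) -> rec(2, 0) -> 2

Answer: 2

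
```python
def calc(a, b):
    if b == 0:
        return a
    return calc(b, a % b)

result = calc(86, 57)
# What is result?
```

calc(86, 57) -> calc(57, 29) -> calc(29, 28) -> calc(28, 1) -> calc(1, 0) -> 1

Answer: 1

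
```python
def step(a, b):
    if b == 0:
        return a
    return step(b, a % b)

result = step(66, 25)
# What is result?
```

step(66, 25) -> step(25, 16) -> step(16, 9) -> step(9, 7) -> step(7, 2) -> step(2, 1) -> step(1, 0) -> 1

Answer: 1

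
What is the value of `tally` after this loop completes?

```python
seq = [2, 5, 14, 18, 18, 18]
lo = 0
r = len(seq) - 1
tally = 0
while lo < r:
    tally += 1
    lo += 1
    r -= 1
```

Iterations until pointers meet (list length 6)
`tally` takes the values: 0 → 1 → 2 → 3

Answer: 3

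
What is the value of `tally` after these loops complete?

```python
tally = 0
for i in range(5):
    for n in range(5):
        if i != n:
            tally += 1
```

5² - 5 (exclude diagonal)
`tally` takes the values: 0 → 1 → 2 → 3 → 4 → 5 → 6 → 7 → 8 → 9 → 10 → 11 → 12 → 13 → 14 → 15 → 16 → 17 → 18 → 19 → 20

Answer: 20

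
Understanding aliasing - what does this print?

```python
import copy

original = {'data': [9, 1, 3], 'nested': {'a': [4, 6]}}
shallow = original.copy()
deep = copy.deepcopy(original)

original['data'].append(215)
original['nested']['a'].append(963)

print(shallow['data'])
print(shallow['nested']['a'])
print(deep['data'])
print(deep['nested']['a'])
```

Key concept: comparing shallow vs deep copy.
Step by step:
`original = {'data': [9, 1, 3], 'nested': {'a': [4, 6]}}` → original = {'data': [9, 1, 3], 'nested': {'a': [4, 6]}}
`shallow = original.copy()` → shallow = {'data': [9, 1, 3], 'nested': {'a': [4, 6]}}
`deep = copy.deepcopy(original)` → deep = {'data': [9, 1, 3], 'nested': {'a': [4, 6]}}
`original['data'].append(215)` → original = {'data': [9, 1, 3, 215], 'nested': {'a': [4, 6]}}; shallow = {'data': [9, 1, 3, 215], 'nested': {'a': [4, 6]}}
`original['nested']['a'].append(963)` → original = {'data': [9, 1, 3, 215], 'nested': {'a': [4, 6, 963]}}; shallow = {'data': [9, 1, 3, 215], 'nested': {'a': [4, 6, 963]}}
`print(shallow['data'])` → prints [9, 1, 3, 215]
`print(shallow['nested']['a'])` → prints [4, 6, 963]
`print(deep['data'])` → prints [9, 1, 3]
`print(deep['nested']['a'])` → prints [4, 6]

Answer:
[9, 1, 3, 215]
[4, 6, 963]
[9, 1, 3]
[4, 6]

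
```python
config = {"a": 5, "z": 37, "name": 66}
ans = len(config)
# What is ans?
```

Trace:
`config = {"a": 5, "z": 37, "name": 66}` → config = {'a': 5, 'z': 37, 'name': 66}
`ans = len(config)` → ans = 3
So ans = 3

Answer: 3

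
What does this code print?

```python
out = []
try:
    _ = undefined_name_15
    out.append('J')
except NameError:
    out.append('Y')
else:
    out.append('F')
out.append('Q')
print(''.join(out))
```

Execution trace: 'Y' (except NameError) → 'Q' (after the try/except). Output: YQ

Answer: YQ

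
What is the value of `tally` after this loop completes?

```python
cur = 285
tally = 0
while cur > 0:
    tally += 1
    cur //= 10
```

Count digits by repeated division by 10
`tally` takes the values: 0 → 1 → 2 → 3

Answer: 3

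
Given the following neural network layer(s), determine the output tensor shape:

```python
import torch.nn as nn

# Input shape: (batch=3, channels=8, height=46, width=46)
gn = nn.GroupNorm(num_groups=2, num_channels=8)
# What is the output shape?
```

Input: (3, 8, 46, 46) -> Output: (3, 8, 46, 46)

Answer: (3, 8, 46, 46)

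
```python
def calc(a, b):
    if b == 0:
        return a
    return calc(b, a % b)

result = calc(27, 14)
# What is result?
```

calc(27, 14) -> calc(14, 13) -> calc(13, 1) -> calc(1, 0) -> 1

Answer: 1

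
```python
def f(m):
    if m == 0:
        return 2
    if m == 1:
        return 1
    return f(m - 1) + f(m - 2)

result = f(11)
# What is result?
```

Build up from base cases: f(0)=2, f(1)=1, f(2)=3, f(3)=4, f(4)=7, f(5)=11, f(6)=18, ..., f(11)=199

Answer: 199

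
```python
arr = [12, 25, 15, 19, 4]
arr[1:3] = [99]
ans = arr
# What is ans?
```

Trace:
`arr = [12, 25, 15, 19, 4]` → arr = [12, 25, 15, 19, 4]
`arr[1:3] = [99]` → arr = [12, 99, 19, 4]
`ans = arr` → ans = [12, 99, 19, 4]
So ans = [12, 99, 19, 4]

Answer: [12, 99, 19, 4]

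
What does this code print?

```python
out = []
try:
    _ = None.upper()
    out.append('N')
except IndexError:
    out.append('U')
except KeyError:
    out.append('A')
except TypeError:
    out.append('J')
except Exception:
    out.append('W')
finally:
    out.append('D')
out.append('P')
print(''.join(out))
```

Execution trace: 'W' (except Exception) → 'D' (finally) → 'P' (after the try/except). Output: WDP

Answer: WDP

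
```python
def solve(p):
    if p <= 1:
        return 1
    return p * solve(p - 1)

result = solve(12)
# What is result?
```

solve(12) = 12 * 11 * 10 * 9 * 8 * 7 * 6 * 5 * 4 * 3 * 2 * 1 = 479001600

Answer: 479001600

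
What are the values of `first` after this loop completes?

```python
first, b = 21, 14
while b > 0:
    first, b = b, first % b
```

GCD of 21 and 14
`first` takes the values: 21 → 14 → 7

Answer: 7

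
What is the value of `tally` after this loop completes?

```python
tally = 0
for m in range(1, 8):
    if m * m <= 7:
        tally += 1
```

Count numbers where m² ≤ 7
`tally` takes the values: 0 → 1 → 2

Answer: 2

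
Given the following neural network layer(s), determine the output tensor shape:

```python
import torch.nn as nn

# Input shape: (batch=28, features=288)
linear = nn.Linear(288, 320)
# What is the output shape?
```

Input: (28, 288) -> Output: (28, 320)

Answer: (28, 320)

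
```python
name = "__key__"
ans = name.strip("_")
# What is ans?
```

Trace:
`name = "__key__"` → name = '__key__'
`ans = name.strip("_")` → ans = 'key'
So ans = 'key'

Answer: 'key'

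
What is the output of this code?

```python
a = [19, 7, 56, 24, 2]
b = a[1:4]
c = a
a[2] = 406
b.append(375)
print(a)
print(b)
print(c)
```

Key concept: slice vs alias.
Step by step:
`a = [19, 7, 56, 24, 2]` → a = [19, 7, 56, 24, 2]
`b = a[1:4]` → b = [7, 56, 24]
`c = a` → c = [19, 7, 56, 24, 2] (same object as a)
`a[2] = 406` → a = [19, 7, 406, 24, 2] (same object as c); c = [19, 7, 406, 24, 2] (same object as a)
`b.append(375)` → b = [7, 56, 24, 375]
`print(a)` → prints [19, 7, 406, 24, 2]
`print(b)` → prints [7, 56, 24, 375]
`print(c)` → prints [19, 7, 406, 24, 2]

Answer:
[19, 7, 406, 24, 2]
[7, 56, 24, 375]
[19, 7, 406, 24, 2]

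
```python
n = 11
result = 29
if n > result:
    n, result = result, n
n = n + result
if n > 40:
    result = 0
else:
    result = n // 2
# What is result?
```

Trace:
`n = 11` → n = 11
`result = 29` → result = 29
`if n > result: ...` → n > result is False → no variable changes
`n = n + result` → n = 40
`if n > 40: ...` → n > 40 is False, take else branch → result = 20
So result = 20

Answer: 20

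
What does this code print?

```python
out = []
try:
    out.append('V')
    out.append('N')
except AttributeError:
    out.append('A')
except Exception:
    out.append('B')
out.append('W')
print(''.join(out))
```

Execution trace: 'V' (try body) → 'N' (try body, no exception) → 'W' (after the try/except). Output: VNW

Answer: VNW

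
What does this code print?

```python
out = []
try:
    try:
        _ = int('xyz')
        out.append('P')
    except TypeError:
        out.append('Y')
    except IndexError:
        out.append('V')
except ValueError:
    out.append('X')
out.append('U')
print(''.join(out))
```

Execution trace: 'X' (outer except ValueError) → 'U' (after the try/except). Output: XU

Answer: XU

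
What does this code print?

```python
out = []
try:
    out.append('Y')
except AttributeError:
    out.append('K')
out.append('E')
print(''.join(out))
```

Execution trace: 'Y' (try body, no exception) → 'E' (after the try/except). Output: YE

Answer: YE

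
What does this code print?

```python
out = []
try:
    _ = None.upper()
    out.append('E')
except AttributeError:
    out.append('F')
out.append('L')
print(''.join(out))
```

Execution trace: 'F' (except AttributeError) → 'L' (after the try/except). Output: FL

Answer: FL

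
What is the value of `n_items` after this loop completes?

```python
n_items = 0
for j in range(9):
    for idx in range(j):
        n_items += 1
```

Triangle number: 0+1+2+...+8
`n_items` takes the values: 0 → 1 → 2 → 3 → 4 → 5 → 6 → 7 → 8 → 9 → 10 → 11 → 12 → 13 → 14 → 15 → 16 → 17 → 18 → 19 → 20 → 21 → 22 → 23 → 24 → 25 → 26 → 27 → 28 → 29 → 30 → 31 → 32 → 33 → 34 → 35 → 36

Answer: 36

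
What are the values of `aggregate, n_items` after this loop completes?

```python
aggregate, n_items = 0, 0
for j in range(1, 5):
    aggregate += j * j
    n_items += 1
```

Sum of squares and count
`aggregate, n_items` takes the values: (0, 0) → (1, 0) → (1, 1) → (5, 1) → (5, 2) → (14, 2) → (14, 3) → (30, 3) → (30, 4)

Answer: 30, 4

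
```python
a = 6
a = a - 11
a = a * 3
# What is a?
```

Trace:
`a = 6` → a = 6
`a = a - 11` → a = -5
`a = a * 3` → a = -15
So a = -15

Answer: -15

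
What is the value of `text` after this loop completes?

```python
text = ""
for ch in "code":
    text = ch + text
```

Reverse 'code'
`text` takes the values: "" → "c" → "oc" → "doc" → "edoc"

Answer: "edoc"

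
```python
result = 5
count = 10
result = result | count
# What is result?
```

Trace:
`result = 5` → result = 5
`count = 10` → count = 10
`result = result | count` → result = 15
So result = 15

Answer: 15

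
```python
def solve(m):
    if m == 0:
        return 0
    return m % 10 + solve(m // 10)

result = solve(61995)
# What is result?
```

Sum of digits of 61995: 5 + 9 + 9 + 1 + 6 = 30

Answer: 30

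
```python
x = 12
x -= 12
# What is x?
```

Trace:
`x = 12` → x = 12
`x -= 12` → x = 0
So x = 0

Answer: 0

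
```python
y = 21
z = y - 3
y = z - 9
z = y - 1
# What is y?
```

Trace:
`y = 21` → y = 21
`z = y - 3` → z = 18
`y = z - 9` → y = 9
`z = y - 1` → z = 8
So y = 9

Answer: 9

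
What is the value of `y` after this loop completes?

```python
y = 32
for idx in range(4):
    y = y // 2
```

Halve 4 times: 32 // 2^4 = 2
`y` takes the values: 32 → 16 → 8 → 4 → 2

Answer: 2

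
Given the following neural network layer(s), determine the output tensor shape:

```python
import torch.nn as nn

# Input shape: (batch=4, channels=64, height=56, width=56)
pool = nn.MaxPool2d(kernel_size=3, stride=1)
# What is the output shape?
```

Input: (4, 64, 56, 56) -> Output: (4, 64, 54, 54)

Answer: (4, 64, 54, 54)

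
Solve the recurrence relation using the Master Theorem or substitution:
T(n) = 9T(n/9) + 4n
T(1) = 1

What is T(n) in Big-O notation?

By Master Theorem: a=9, b=9, f(n)=4n. Since log_9(9) = 1 and f(n) = Θ(n^1), Case 2 applies. T(n) = O(n log n).

Answer: O(n log n)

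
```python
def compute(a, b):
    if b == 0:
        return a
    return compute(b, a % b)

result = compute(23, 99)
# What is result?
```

compute(23, 99) -> compute(99, 23) -> compute(23, 7) -> compute(7, 2) -> compute(2, 1) -> compute(1, 0) -> 1

Answer: 1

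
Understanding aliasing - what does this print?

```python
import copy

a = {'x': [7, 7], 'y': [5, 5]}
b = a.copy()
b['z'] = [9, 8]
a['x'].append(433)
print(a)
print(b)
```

Key concept: shallow copy of dict with mutable values.
Step by step:
`a = {'x': [7, 7], 'y': [5, 5]}` → a = {'x': [7, 7], 'y': [5, 5]}
`b = a.copy()` → b = {'x': [7, 7], 'y': [5, 5]}
`b['z'] = [9, 8]` → b = {'x': [7, 7], 'y': [5, 5], 'z': [9, 8]}
`a['x'].append(433)` → a = {'x': [7, 7, 433], 'y': [5, 5]}; b = {'x': [7, 7, 433], 'y': [5, 5], 'z': [9, 8]}
`print(a)` → prints {'x': [7, 7, 433], 'y': [5, 5]}
`print(b)` → prints {'x': [7, 7, 433], 'y': [5, 5], 'z': [9, 8]}

Answer:
{'x': [7, 7, 433], 'y': [5, 5]}
{'x': [7, 7, 433], 'y': [5, 5], 'z': [9, 8]}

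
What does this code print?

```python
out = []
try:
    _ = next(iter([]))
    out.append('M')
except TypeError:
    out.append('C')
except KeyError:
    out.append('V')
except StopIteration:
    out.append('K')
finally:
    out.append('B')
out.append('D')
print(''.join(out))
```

Execution trace: 'K' (except StopIteration) → 'B' (finally) → 'D' (after the try/except). Output: KBD

Answer: KBD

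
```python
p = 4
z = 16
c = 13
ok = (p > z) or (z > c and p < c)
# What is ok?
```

Trace:
`p = 4` → p = 4
`z = 16` → z = 16
`c = 13` → c = 13
`ok = (p > z) or (z > c and p < c)` → ok = True
So ok = True

Answer: True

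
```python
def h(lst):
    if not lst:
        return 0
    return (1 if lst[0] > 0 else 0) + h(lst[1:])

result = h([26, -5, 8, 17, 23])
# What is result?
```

Count of positive elements in [26, -5, 8, 17, 23] = 4

Answer: 4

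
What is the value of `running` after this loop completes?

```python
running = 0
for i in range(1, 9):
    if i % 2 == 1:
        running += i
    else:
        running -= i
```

Add odd, subtract even
`running` takes the values: 0 → 1 → -1 → 2 → -2 → 3 → -3 → 4 → -4

Answer: -4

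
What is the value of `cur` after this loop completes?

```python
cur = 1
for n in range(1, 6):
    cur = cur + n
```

Start at 1, add 1 through 5
`cur` takes the values: 1 → 2 → 4 → 7 → 11 → 16

Answer: 16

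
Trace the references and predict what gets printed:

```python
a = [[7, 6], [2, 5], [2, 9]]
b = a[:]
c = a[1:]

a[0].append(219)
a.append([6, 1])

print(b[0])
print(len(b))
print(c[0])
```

Key concept: slice with nested mutation.
Step by step:
`a = [[7, 6], [2, 5], [2, 9]]` → a = [[7, 6], [2, 5], [2, 9]]
`b = a[:]` → b = [[7, 6], [2, 5], [2, 9]]
`c = a[1:]` → c = [[2, 5], [2, 9]]
`a[0].append(219)` → a = [[7, 6, 219], [2, 5], [2, 9]]; b = [[7, 6, 219], [2, 5], [2, 9]]
`a.append([6, 1])` → a = [[7, 6, 219], [2, 5], [2, 9], [6, 1]]
`print(b[0])` → prints [7, 6, 219]
`print(len(b))` → prints 3
`print(c[0])` → prints [2, 5]

Answer:
[7, 6, 219]
3
[2, 5]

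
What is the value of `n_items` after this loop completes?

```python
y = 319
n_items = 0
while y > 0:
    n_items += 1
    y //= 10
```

Count digits by repeated division by 10
`n_items` takes the values: 0 → 1 → 2 → 3

Answer: 3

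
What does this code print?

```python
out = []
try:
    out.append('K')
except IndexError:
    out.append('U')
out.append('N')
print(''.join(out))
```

Execution trace: 'K' (try body, no exception) → 'N' (after the try/except). Output: KN

Answer: KN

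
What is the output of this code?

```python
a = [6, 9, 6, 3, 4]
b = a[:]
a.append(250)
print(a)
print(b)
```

Key concept: slice [:] creates copy.
Step by step:
`a = [6, 9, 6, 3, 4]` → a = [6, 9, 6, 3, 4]
`b = a[:]` → b = [6, 9, 6, 3, 4]
`a.append(250)` → a = [6, 9, 6, 3, 4, 250]
`print(a)` → prints [6, 9, 6, 3, 4, 250]
`print(b)` → prints [6, 9, 6, 3, 4]

Answer:
[6, 9, 6, 3, 4, 250]
[6, 9, 6, 3, 4]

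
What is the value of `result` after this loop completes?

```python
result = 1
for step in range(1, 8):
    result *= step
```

7! = 5040
`result` takes the values: 1 → 2 → 6 → 24 → 120 → 720 → 5040

Answer: 5040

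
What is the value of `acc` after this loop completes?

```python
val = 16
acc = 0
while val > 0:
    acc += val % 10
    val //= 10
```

Sum digits of 16
`acc` takes the values: 0 → 6 → 7

Answer: 7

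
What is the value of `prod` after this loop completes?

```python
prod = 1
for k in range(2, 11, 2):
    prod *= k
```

Product of even numbers 2 to 10
`prod` takes the values: 1 → 2 → 8 → 48 → 384 → 3840

Answer: 3840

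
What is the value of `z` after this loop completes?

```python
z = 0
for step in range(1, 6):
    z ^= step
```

XOR of 1 to 5
`z` takes the values: 0 → 1 → 3 → 0 → 4 → 1

Answer: 1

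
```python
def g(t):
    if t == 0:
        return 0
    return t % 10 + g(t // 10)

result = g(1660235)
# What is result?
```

Sum of digits of 1660235: 5 + 3 + 2 + 0 + 6 + 6 + 1 = 23

Answer: 23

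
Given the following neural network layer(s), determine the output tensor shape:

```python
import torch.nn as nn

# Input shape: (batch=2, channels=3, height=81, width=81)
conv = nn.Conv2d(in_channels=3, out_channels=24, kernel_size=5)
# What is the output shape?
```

Input: (2, 3, 81, 81) -> Output: (2, 24, 77, 77)

Answer: (2, 24, 77, 77)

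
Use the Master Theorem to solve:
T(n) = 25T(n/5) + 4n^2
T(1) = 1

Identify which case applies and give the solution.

a=25, b=5, f(n)=4n^2. log_5(25) = 2. Since c=2 = 2, Case 2 applies: T(n) = Θ(n^log_b(a) · log n) = O(n^2 log n).

Answer: O(n^2 log n) - Case 2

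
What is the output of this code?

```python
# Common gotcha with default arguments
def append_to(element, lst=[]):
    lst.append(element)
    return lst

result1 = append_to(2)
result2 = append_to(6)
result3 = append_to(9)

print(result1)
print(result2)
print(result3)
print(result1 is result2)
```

Key concept: mutable default argument gotcha.
Step by step:
`result1 = append_to(2)` → result1 = [2]
`result2 = append_to(6)` → result1 = [2, 6] (same object as result2); result2 = [2, 6] (same object as result1)
`result3 = append_to(9)` → result1 = [2, 6, 9] (same object as result2, result3); result2 = [2, 6, 9] (same object as result1, result3); result3 = [2, 6, 9] (same object as result1, result2)
`print(result1)` → prints [2, 6, 9]
`print(result2)` → prints [2, 6, 9]
`print(result3)` → prints [2, 6, 9]
`print(result1 is result2)` → prints True

Answer:
[2, 6, 9]
[2, 6, 9]
[2, 6, 9]
True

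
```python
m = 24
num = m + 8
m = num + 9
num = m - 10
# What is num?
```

Trace:
`m = 24` → m = 24
`num = m + 8` → num = 32
`m = num + 9` → m = 41
`num = m - 10` → num = 31
So num = 31

Answer: 31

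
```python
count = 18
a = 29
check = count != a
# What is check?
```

Trace:
`count = 18` → count = 18
`a = 29` → a = 29
`check = count != a` → check = True
So check = True

Answer: True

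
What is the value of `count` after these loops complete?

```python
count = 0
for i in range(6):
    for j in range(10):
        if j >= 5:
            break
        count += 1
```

Inner breaks at 5, outer runs 6 times
`count` takes the values: 0 → 1 → 2 → 3 → 4 → 5 → 6 → 7 → 8 → 9 → 10 → 11 → 12 → 13 → 14 → 15 → 16 → 17 → 18 → 19 → 20 → 21 → 22 → 23 → 24 → 25 → 26 → 27 → 28 → 29 → 30

Answer: 30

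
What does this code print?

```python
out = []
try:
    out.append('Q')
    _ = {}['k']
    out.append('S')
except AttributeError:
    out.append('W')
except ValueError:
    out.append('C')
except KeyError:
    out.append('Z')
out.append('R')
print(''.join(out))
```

Execution trace: 'Q' (try body) → 'Z' (except KeyError) → 'R' (after the try/except). Output: QZR

Answer: QZR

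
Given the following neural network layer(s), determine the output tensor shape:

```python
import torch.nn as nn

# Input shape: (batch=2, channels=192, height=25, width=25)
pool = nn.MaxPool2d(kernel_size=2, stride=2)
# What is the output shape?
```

Input: (2, 192, 25, 25) -> Output: (2, 192, 12, 12)

Answer: (2, 192, 12, 12)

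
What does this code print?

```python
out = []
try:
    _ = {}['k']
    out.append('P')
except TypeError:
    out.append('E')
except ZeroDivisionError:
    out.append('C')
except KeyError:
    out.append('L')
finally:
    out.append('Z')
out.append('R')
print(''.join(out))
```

Execution trace: 'L' (except KeyError) → 'Z' (finally) → 'R' (after the try/except). Output: LZR

Answer: LZR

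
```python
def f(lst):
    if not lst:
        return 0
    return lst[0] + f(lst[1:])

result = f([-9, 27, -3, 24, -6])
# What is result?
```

(-9) + 27 + (-3) + 24 + (-6) + 0 = 33

Answer: 33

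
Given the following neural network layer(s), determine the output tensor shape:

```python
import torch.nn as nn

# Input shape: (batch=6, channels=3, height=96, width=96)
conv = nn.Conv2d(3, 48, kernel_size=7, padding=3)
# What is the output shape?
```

Input: (6, 3, 96, 96) -> Output: (6, 48, 96, 96)

Answer: (6, 48, 96, 96)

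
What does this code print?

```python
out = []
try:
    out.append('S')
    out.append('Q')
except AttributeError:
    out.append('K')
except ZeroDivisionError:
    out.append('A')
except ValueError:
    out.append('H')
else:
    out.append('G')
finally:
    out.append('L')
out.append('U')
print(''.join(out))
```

Execution trace: 'S' (try body) → 'Q' (try body, no exception) → 'G' (else) → 'L' (finally) → 'U' (after the try/except). Output: SQGLU

Answer: SQGLU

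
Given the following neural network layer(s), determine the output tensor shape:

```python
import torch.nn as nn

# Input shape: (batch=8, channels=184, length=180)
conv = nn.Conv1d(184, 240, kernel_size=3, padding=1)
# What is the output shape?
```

Input: (8, 184, 180) -> Output: (8, 240, 180)

Answer: (8, 240, 180)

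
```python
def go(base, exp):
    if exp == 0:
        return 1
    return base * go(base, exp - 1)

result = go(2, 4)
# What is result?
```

go(2, 4) = 2 * 2 * 2 * 2 = 16

Answer: 16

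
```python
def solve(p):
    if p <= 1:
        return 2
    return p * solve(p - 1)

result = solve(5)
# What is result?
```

solve(5) = 5 * 4 * 3 * 2 * 2 = 240

Answer: 240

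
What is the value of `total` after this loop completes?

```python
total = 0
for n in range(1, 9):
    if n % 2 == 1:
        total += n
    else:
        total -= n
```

Add odd, subtract even
`total` takes the values: 0 → 1 → -1 → 2 → -2 → 3 → -3 → 4 → -4

Answer: -4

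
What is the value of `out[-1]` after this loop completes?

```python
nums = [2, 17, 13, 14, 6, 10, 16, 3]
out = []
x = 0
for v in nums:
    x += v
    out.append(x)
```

Cumulative sum ends at 81
`out` takes the values: [] → [2] → [2, 19] → [2, 19, 32] → [2, 19, 32, 46] → [2, 19, 32, 46, 52] → [2, 19, 32, 46, 52, 62] → [2, 19, 32, 46, 52, 62, 78] → [2, 19, 32, 46, 52, 62, 78, 81]
So `out[-1]` = 81

Answer: 81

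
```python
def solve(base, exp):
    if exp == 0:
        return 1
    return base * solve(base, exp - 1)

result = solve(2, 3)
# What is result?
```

solve(2, 3) = 2 * 2 * 2 = 8

Answer: 8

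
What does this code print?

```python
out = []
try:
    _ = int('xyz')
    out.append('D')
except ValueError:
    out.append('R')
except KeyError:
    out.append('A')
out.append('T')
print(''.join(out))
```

Execution trace: 'R' (except ValueError) → 'T' (after the try/except). Output: RT

Answer: RT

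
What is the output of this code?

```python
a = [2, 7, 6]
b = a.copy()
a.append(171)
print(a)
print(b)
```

Key concept: list.copy() creates independent copy.
Step by step:
`a = [2, 7, 6]` → a = [2, 7, 6]
`b = a.copy()` → b = [2, 7, 6]
`a.append(171)` → a = [2, 7, 6, 171]
`print(a)` → prints [2, 7, 6, 171]
`print(b)` → prints [2, 7, 6]

Answer:
[2, 7, 6, 171]
[2, 7, 6]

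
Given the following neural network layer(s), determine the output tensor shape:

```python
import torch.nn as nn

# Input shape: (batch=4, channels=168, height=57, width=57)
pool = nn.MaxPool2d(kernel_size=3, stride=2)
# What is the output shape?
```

Input: (4, 168, 57, 57) -> Output: (4, 168, 28, 28)

Answer: (4, 168, 28, 28)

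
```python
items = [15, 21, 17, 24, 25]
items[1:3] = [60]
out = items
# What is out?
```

Trace:
`items = [15, 21, 17, 24, 25]` → items = [15, 21, 17, 24, 25]
`items[1:3] = [60]` → items = [15, 60, 24, 25]
`out = items` → out = [15, 60, 24, 25]
So out = [15, 60, 24, 25]

Answer: [15, 60, 24, 25]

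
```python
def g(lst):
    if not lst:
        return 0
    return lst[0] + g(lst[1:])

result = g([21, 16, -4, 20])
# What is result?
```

21 + 16 + (-4) + 20 + 0 = 53

Answer: 53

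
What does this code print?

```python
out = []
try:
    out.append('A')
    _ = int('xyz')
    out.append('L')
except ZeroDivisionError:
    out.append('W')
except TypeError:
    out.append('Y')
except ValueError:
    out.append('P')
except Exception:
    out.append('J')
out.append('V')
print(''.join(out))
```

Execution trace: 'A' (try body) → 'P' (except ValueError) → 'V' (after the try/except). Output: APV

Answer: APV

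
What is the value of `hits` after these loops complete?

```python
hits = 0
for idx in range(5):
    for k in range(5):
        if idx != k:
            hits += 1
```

5² - 5 (exclude diagonal)
`hits` takes the values: 0 → 1 → 2 → 3 → 4 → 5 → 6 → 7 → 8 → 9 → 10 → 11 → 12 → 13 → 14 → 15 → 16 → 17 → 18 → 19 → 20

Answer: 20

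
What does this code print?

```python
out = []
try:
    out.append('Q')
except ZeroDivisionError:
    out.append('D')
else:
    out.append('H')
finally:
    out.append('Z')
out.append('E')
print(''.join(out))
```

Execution trace: 'Q' (try body, no exception) → 'H' (else) → 'Z' (finally) → 'E' (after the try/except). Output: QHZE

Answer: QHZE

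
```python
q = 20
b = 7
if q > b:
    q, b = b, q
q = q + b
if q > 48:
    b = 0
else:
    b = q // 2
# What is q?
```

Trace:
`q = 20` → q = 20
`b = 7` → b = 7
`if q > b: ...` → q > b is True → q = 7; b = 20
`q = q + b` → q = 27
`if q > 48: ...` → q > 48 is False, take else branch → b = 13
So q = 27

Answer: 27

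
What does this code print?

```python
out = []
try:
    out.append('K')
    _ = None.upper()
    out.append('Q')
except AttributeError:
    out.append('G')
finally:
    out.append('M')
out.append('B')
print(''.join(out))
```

Execution trace: 'K' (try body) → 'G' (except AttributeError) → 'M' (finally) → 'B' (after the try/except). Output: KGMB

Answer: KGMB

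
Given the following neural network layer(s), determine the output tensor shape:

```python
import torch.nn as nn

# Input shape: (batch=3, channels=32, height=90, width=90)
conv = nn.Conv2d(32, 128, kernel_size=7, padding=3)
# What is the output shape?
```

Input: (3, 32, 90, 90) -> Output: (3, 128, 90, 90)

Answer: (3, 128, 90, 90)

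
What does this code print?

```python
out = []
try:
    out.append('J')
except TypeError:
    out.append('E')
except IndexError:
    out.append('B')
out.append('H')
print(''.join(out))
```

Execution trace: 'J' (try body, no exception) → 'H' (after the try/except). Output: JH

Answer: JH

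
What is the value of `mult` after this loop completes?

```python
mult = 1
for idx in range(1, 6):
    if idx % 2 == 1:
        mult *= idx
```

Product of odd numbers 1 to 5
`mult` takes the values: 1 → 3 → 15

Answer: 15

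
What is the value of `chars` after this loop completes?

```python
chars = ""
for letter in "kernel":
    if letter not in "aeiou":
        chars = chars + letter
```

Remove vowels from 'kernel'
`chars` takes the values: "" → "k" → "kr" → "krn" → "krnl"

Answer: "krnl"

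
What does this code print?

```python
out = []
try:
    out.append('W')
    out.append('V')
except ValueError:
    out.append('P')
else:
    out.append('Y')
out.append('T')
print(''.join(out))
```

Execution trace: 'W' (try body) → 'V' (try body, no exception) → 'Y' (else) → 'T' (after the try/except). Output: WVYT

Answer: WVYT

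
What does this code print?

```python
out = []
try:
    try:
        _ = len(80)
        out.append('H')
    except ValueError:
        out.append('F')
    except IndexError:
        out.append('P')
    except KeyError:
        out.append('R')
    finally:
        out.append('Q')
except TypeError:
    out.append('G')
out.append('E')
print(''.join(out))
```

Execution trace: 'Q' (finally) → 'G' (outer except TypeError) → 'E' (after the try/except). Output: QGE

Answer: QGE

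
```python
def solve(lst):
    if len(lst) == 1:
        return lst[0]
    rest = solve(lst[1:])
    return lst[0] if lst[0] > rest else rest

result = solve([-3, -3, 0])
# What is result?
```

Recursive max over [-3, -3, 0] = 0

Answer: 0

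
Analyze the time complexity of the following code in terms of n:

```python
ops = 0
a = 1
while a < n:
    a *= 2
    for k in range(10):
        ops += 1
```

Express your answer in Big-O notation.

Each loop level contributes: log n × 1. Multiplying the contributions gives O(log n).

Answer: O(log n)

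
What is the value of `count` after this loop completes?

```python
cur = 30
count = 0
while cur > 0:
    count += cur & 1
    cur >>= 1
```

Count set bits in 30 (binary: 0b11110)
`count` takes the values: 0 → 1 → 2 → 3 → 4

Answer: 4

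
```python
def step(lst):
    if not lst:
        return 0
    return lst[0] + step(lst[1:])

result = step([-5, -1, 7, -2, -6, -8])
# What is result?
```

(-5) + (-1) + 7 + (-2) + (-6) + (-8) + 0 = -15

Answer: -15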